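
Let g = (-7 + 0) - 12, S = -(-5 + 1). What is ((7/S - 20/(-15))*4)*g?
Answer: -703/3 ≈ -234.33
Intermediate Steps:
S = 4 (S = -1*(-4) = 4)
g = -19 (g = -7 - 12 = -19)
((7/S - 20/(-15))*4)*g = ((7/4 - 20/(-15))*4)*(-19) = ((7*(¼) - 20*(-1/15))*4)*(-19) = ((7/4 + 4/3)*4)*(-19) = ((37/12)*4)*(-19) = (37/3)*(-19) = -703/3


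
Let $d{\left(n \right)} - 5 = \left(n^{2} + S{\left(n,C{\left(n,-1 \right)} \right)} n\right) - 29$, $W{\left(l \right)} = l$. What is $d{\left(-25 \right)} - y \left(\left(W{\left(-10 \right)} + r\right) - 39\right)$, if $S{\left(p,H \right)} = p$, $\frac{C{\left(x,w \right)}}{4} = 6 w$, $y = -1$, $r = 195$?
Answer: $1372$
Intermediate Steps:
$C{\left(x,w \right)} = 24 w$ ($C{\left(x,w \right)} = 4 \cdot 6 w = 24 w$)
$d{\left(n \right)} = -24 + 2 n^{2}$ ($d{\left(n \right)} = 5 - \left(29 - n^{2} - n n\right) = 5 + \left(\left(n^{2} + n^{2}\right) - 29\right) = 5 + \left(2 n^{2} - 29\right) = 5 + \left(-29 + 2 n^{2}\right) = -24 + 2 n^{2}$)
$d{\left(-25 \right)} - y \left(\left(W{\left(-10 \right)} + r\right) - 39\right) = \left(-24 + 2 \left(-25\right)^{2}\right) - - (\left(-10 + 195\right) - 39) = \left(-24 + 2 \cdot 625\right) - - (185 - 39) = \left(-24 + 1250\right) - \left(-1\right) 146 = 1226 - -146 = 1226 + 146 = 1372$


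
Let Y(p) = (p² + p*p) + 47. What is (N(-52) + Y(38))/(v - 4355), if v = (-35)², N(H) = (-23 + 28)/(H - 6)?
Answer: -34045/36308 ≈ -0.93767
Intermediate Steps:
N(H) = 5/(-6 + H)
v = 1225
Y(p) = 47 + 2*p² (Y(p) = (p² + p²) + 47 = 2*p² + 47 = 47 + 2*p²)
(N(-52) + Y(38))/(v - 4355) = (5/(-6 - 52) + (47 + 2*38²))/(1225 - 4355) = (5/(-58) + (47 + 2*1444))/(-3130) = (5*(-1/58) + (47 + 2888))*(-1/3130) = (-5/58 + 2935)*(-1/3130) = (170225/58)*(-1/3130) = -34045/36308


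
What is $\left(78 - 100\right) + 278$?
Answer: $256$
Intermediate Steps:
$\left(78 - 100\right) + 278 = -22 + 278 = 256$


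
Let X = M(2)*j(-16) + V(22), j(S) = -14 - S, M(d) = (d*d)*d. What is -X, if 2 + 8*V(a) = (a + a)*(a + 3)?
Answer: -613/4 ≈ -153.25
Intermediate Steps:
V(a) = -¼ + a*(3 + a)/4 (V(a) = -¼ + ((a + a)*(a + 3))/8 = -¼ + ((2*a)*(3 + a))/8 = -¼ + (2*a*(3 + a))/8 = -¼ + a*(3 + a)/4)
M(d) = d³ (M(d) = d²*d = d³)
X = 613/4 (X = 2³*(-14 - 1*(-16)) + (-¼ + (¼)*22² + (¾)*22) = 8*(-14 + 16) + (-¼ + (¼)*484 + 33/2) = 8*2 + (-¼ + 121 + 33/2) = 16 + 549/4 = 613/4 ≈ 153.25)
-X = -1*613/4 = -613/4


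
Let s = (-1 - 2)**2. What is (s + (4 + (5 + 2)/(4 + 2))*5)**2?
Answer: 43681/36 ≈ 1213.4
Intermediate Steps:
s = 9 (s = (-3)**2 = 9)
(s + (4 + (5 + 2)/(4 + 2))*5)**2 = (9 + (4 + (5 + 2)/(4 + 2))*5)**2 = (9 + (4 + 7/6)*5)**2 = (9 + (31/6)*5)**2 = (9 + 155/6)**2 = (209/6)**2 = 43681/36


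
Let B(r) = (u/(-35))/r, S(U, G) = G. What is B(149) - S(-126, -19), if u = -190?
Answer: 19855/1043 ≈ 19.036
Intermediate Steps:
B(r) = 38/(7*r) (B(r) = (-190/(-35))/r = (-190*(-1/35))/r = 38/(7*r))
B(149) - S(-126, -19) = (38/7)/149 - 1*(-19) = (38/7)*(1/149) + 19 = 38/1043 + 19 = 19855/1043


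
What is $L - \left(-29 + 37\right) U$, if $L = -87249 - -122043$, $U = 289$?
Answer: $32482$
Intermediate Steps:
$L = 34794$ ($L = -87249 + 122043 = 34794$)
$L - \left(-29 + 37\right) U = 34794 - \left(-29 + 37\right) 289 = 34794 - 8 \cdot 289 = 34794 - 2312 = 32482$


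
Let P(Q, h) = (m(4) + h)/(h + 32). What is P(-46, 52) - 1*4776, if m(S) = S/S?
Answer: -401131/84 ≈ -4775.4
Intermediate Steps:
m(S) = 1
P(Q, h) = (1 + h)/(32 + h) (P(Q, h) = (1 + h)/(h + 32) = (1 + h)/(32 + h))
P(-46, 52) - 1*4776 = (1 + 52)/(32 + 52) - 1*4776 = 53/84 - 4776 = -401131/84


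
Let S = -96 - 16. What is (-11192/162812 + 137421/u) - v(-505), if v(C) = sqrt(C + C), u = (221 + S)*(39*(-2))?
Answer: -144031681/8873254 - I*sqrt(1010) ≈ -16.232 - 31.78*I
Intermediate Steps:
S = -112
u = -8502 (u = (221 - 112)*(39*(-2)) = 109*(-78) = -8502)
v(C) = sqrt(2)*sqrt(C) (v(C) = sqrt(2*C) = sqrt(2)*sqrt(C))
(-11192/162812 + 137421/u) - v(-505) = (-11192/162812 + 137421/(-8502)) - sqrt(2)*sqrt(-505) = (-11192*1/162812 + 137421*(-1/8502)) - sqrt(2)*I*sqrt(505) = (-2798/40703 - 45807/2834) - I*sqrt(1010) = -144031681/8873254 - I*sqrt(1010)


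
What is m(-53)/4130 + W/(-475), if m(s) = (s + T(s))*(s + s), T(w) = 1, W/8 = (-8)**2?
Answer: 50364/196175 ≈ 0.25673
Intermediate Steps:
W = 512 (W = 8*(-8)**2 = 8*64 = 512)
m(s) = 2*s*(1 + s) (m(s) = (s + 1)*(s + s) = (1 + s)*(2*s) = 2*s*(1 + s))
m(-53)/4130 + W/(-475) = (2*(-53)*(1 - 53))/4130 + 512/(-475) = (2*(-53)*(-52))*(1/4130) + 512*(-1/475) = 5512*(1/4130) - 512/475 = 2756/2065 - 512/475 = 50364/196175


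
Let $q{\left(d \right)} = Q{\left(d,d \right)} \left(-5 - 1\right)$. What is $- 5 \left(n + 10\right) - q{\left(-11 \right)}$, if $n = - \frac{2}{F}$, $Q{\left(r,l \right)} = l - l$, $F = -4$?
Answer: $- \frac{105}{2} \approx -52.5$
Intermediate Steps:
$Q{\left(r,l \right)} = 0$
$q{\left(d \right)} = 0$ ($q{\left(d \right)} = 0 \left(-5 - 1\right) = 0 \left(-6\right) = 0$)
$n = \frac{1}{2}$ ($n = - \frac{2}{-4} = \left(-2\right) \left(- \frac{1}{4}\right) = \frac{1}{2} \approx 0.5$)
$- 5 \left(n + 10\right) - q{\left(-11 \right)} = - 5 \left(\frac{1}{2} + 10\right) - 0 = \left(-5\right) \frac{21}{2} + 0 = - \frac{105}{2} + 0 = - \frac{105}{2}$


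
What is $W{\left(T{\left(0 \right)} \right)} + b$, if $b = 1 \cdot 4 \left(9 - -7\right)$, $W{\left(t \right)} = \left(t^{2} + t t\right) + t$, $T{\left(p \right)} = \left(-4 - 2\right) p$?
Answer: $64$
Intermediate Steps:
$T{\left(p \right)} = - 6 p$
$W{\left(t \right)} = t + 2 t^{2}$ ($W{\left(t \right)} = \left(t^{2} + t^{2}\right) + t = 2 t^{2} + t = t + 2 t^{2}$)
$b = 64$ ($b = 4 \left(9 + 7\right) = 4 \cdot 16 = 64$)
$W{\left(T{\left(0 \right)} \right)} + b = \left(-6\right) 0 \left(1 + 2 \left(\left(-6\right) 0\right)\right) + 64 = 0 \left(1 + 2 \cdot 0\right) + 64 = 0 \left(1 + 0\right) + 64 = 0 \cdot 1 + 64 = 0 + 64 = 64$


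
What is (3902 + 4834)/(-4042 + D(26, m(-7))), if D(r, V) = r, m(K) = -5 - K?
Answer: -546/251 ≈ -2.1753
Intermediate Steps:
(3902 + 4834)/(-4042 + D(26, m(-7))) = (3902 + 4834)/(-4042 + 26) = 8736/(-4016) = 8736*(-1/4016) = -546/251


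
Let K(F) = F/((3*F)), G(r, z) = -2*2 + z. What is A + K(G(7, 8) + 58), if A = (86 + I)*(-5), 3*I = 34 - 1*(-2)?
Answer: -1469/3 ≈ -489.67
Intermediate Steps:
I = 12 (I = (34 - 1*(-2))/3 = (34 + 2)/3 = (⅓)*36 = 12)
G(r, z) = -4 + z
K(F) = ⅓ (K(F) = F*(1/(3*F)) = ⅓)
A = -490 (A = (86 + 12)*(-5) = 98*(-5) = -490)
A + K(G(7, 8) + 58) = -490 + ⅓ = -1469/3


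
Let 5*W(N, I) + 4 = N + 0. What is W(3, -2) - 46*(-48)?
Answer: 11039/5 ≈ 2207.8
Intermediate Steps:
W(N, I) = -4/5 + N/5 (W(N, I) = -4/5 + (N + 0)/5 = -4/5 + N/5)
W(3, -2) - 46*(-48) = (-4/5 + (1/5)*3) - 46*(-48) = (-4/5 + 3/5) + 2208 = -1/5 + 2208 = 11039/5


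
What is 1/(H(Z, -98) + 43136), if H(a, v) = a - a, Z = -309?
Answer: 1/43136 ≈ 2.3182e-5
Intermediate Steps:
H(a, v) = 0
1/(H(Z, -98) + 43136) = 1/(0 + 43136) = 1/43136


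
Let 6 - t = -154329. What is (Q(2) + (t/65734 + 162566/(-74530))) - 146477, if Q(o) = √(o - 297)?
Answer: -358806356695217/2449577510 + I*√295 ≈ -1.4648e+5 + 17.176*I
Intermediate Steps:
t = 154335 (t = 6 - 1*(-154329) = 6 + 154329 = 154335)
Q(o) = √(-297 + o)
(Q(2) + (t/65734 + 162566/(-74530))) - 146477 = (√(-297 + 2) + (154335/65734 + 162566/(-74530))) - 146477 = (√(-295) + (154335*(1/65734) + 162566*(-1/74530))) - 146477 = (I*√295 + (154335/65734 - 81283/37265)) - 146477 = (I*√295 + 408237053/2449577510) - 146477 = (408237053/2449577510 + I*√295) - 146477 = -358806356695217/2449577510 + I*√295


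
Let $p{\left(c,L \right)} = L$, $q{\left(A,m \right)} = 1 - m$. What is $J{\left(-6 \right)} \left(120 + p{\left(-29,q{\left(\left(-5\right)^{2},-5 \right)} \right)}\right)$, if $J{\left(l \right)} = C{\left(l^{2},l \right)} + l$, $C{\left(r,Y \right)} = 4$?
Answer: $-252$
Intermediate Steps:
$J{\left(l \right)} = 4 + l$
$J{\left(-6 \right)} \left(120 + p{\left(-29,q{\left(\left(-5\right)^{2},-5 \right)} \right)}\right) = \left(4 - 6\right) \left(120 + \left(1 - -5\right)\right) = - 2 \left(120 + \left(1 + 5\right)\right) = - 2 \left(120 + 6\right) = \left(-2\right) 126 = -252$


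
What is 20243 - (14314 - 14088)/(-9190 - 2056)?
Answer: 113826502/5623 ≈ 20243.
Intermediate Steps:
20243 - (14314 - 14088)/(-9190 - 2056) = 20243 - 226/(-11246) = 20243 - 226*(-1)/11246 = 20243 - 1*(-113/5623) = 20243 + 113/5623 = 113826502/5623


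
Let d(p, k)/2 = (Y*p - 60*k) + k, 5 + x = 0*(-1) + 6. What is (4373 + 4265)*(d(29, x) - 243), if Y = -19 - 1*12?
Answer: -18649442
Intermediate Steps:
Y = -31 (Y = -19 - 12 = -31)
x = 1 (x = -5 + (0*(-1) + 6) = -5 + (0 + 6) = -5 + 6 = 1)
d(p, k) = -118*k - 62*p (d(p, k) = 2*((-31*p - 60*k) + k) = 2*((-60*k - 31*p) + k) = 2*(-59*k - 31*p) = -118*k - 62*p)
(4373 + 4265)*(d(29, x) - 243) = (4373 + 4265)*((-118*1 - 62*29) - 243) = 8638*((-118 - 1798) - 243) = 8638*(-1916 - 243) = 8638*(-2159) = -18649442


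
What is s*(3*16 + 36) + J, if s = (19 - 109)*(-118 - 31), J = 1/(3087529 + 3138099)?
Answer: 7012796404321/6225628 ≈ 1.1264e+6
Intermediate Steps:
J = 1/6225628 ≈ 1.6063e-7
s = 13410 (s = -90*(-149) = 13410)
s*(3*16 + 36) + J = 13410*(3*16 + 36) + 1/6225628 = 13410*(48 + 36) + 1/6225628 = 13410*84 + 1/6225628 = 1126440 + 1/6225628 = 7012796404321/6225628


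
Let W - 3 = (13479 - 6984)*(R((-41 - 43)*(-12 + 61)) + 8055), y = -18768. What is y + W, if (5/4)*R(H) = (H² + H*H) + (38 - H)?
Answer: 176129493396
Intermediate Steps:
R(H) = 152/5 - 4*H/5 + 8*H²/5 (R(H) = 4*((H² + H*H) + (38 - H))/5 = 4*((H² + H²) + (38 - H))/5 = 4*(2*H² + (38 - H))/5 = 4*(38 - H + 2*H²)/5 = 152/5 - 4*H/5 + 8*H²/5)
W = 176129512164 (W = 3 + (13479 - 6984)*((152/5 - 4*(-41 - 43)*(-12 + 61)/5 + 8*((-41 - 43)*(-12 + 61))²/5) + 8055) = 3 + 6495*((152/5 - (-336)*49/5 + 8*(-84*49)²/5) + 8055) = 3 + 6495*((152/5 - ⅘*(-4116) + (8/5)*(-4116)²) + 8055) = 3 + 6495*((152/5 + 16464/5 + (8/5)*16941456) + 8055) = 3 + 6495*((152/5 + 16464/5 + 135531648/5) + 8055) = 3 + 6495*(135548264/5 + 8055) = 3 + 6495*(135588539/5) = 3 + 176129512161 = 176129512164)
y + W = -18768 + 176129512164 = 176129493396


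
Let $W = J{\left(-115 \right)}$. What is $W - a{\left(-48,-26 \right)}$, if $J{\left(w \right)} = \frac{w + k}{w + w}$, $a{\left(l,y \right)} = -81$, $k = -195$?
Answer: $\frac{1894}{23} \approx 82.348$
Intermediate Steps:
$J{\left(w \right)} = \frac{-195 + w}{2 w}$ ($J{\left(w \right)} = \frac{w - 195}{w + w} = \frac{-195 + w}{2 w}$)
$W = \frac{31}{23}$ ($W = \frac{-195 - 115}{2 \left(-115\right)} = \frac{1}{2} \left(- \frac{1}{115}\right) \left(-310\right) = \frac{31}{23} \approx 1.3478$)
$W - a{\left(-48,-26 \right)} = \frac{31}{23} - -81 = \frac{31}{23} + 81 = \frac{1894}{23}$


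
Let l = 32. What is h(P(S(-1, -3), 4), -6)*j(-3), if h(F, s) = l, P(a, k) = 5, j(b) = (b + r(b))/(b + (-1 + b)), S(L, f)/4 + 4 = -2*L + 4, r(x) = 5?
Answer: -64/7 ≈ -9.1429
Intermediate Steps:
S(L, f) = -8*L (S(L, f) = -16 + 4*(-2*L + 4) = -16 + 4*(4 - 2*L) = -16 + (16 - 8*L) = -8*L)
j(b) = (5 + b)/(-1 + 2*b) (j(b) = (b + 5)/(b + (-1 + b)) = (5 + b)/(-1 + 2*b))
h(F, s) = 32
h(P(S(-1, -3), 4), -6)*j(-3) = 32*((5 - 3)/(-1 + 2*(-3))) = 32*(2/(-1 - 6)) = 32*(2/(-7)) = 32*(-⅐*2) = 32*(-2/7) = -64/7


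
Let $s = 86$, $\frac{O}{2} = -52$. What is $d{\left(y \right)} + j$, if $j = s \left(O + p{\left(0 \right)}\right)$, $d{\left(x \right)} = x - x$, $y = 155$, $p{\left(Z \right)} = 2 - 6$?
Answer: $-9288$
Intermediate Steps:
$p{\left(Z \right)} = -4$ ($p{\left(Z \right)} = 2 - 6 = -4$)
$O = -104$ ($O = 2 \left(-52\right) = -104$)
$d{\left(x \right)} = 0$
$j = -9288$ ($j = 86 \left(-104 - 4\right) = 86 \left(-108\right) = -9288$)
$d{\left(y \right)} + j = 0 - 9288 = -9288$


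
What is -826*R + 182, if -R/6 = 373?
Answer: 1848770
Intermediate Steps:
R = -2238 (R = -6*373 = -2238)
-826*R + 182 = -826*(-2238) + 182 = 1848588 + 182 = 1848770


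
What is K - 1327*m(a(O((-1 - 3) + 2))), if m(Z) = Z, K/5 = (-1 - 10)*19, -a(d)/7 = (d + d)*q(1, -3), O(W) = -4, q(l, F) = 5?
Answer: -372605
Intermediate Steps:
a(d) = -70*d (a(d) = -7*(d + d)*5 = -7*2*d*5 = -70*d)
K = -1045 (K = 5*((-1 - 10)*19) = 5*(-11*19) = 5*(-209) = -1045)
K - 1327*m(a(O((-1 - 3) + 2))) = -1045 - (-92890)*(-4) = -1045 - 1327*280 = -1045 - 371560 = -372605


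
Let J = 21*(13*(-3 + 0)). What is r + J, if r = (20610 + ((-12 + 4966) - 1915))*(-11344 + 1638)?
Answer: -229538013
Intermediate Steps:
r = -229537194 (r = (20610 + (4954 - 1915))*(-9706) = (20610 + 3039)*(-9706) = 23649*(-9706) = -229537194)
J = -819 (J = 21*(13*(-3)) = 21*(-39) = -819)
r + J = -229537194 - 819 = -229538013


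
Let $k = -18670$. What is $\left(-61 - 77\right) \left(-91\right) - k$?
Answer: $31228$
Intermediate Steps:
$\left(-61 - 77\right) \left(-91\right) - k = \left(-61 - 77\right) \left(-91\right) - -18670 = \left(-138\right) \left(-91\right) + 18670 = 12558 + 18670 = 31228$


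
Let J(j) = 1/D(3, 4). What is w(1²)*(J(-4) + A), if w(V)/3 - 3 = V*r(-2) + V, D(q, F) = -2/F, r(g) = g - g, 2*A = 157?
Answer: 918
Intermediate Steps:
A = 157/2 (A = (½)*157 = 157/2 ≈ 78.500)
r(g) = 0
w(V) = 9 + 3*V (w(V) = 9 + 3*(V*0 + V) = 9 + 3*(0 + V) = 9 + 3*V)
J(j) = -2 (J(j) = 1/(-2/4) = 1/(-2*¼) = 1/(-½) = -2)
w(1²)*(J(-4) + A) = (9 + 3*1²)*(-2 + 157/2) = (9 + 3*1)*(153/2) = (9 + 3)*(153/2) = 12*(153/2) = 918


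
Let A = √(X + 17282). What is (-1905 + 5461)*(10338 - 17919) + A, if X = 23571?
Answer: -26958036 + √40853 ≈ -2.6958e+7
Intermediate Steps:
A = √40853 (A = √(23571 + 17282) = √40853 ≈ 202.12)
(-1905 + 5461)*(10338 - 17919) + A = (-1905 + 5461)*(10338 - 17919) + √40853 = 3556*(-7581) + √40853 = -26958036 + √40853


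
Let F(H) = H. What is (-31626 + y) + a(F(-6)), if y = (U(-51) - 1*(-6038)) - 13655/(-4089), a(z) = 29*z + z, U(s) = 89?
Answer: -104987776/4089 ≈ -25676.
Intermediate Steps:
a(z) = 30*z
y = 25066958/4089 (y = (89 - 1*(-6038)) - 13655/(-4089) = (89 + 6038) - 13655*(-1)/4089 = 6127 - 1*(-13655/4089) = 6127 + 13655/4089 = 25066958/4089 ≈ 6130.3)
(-31626 + y) + a(F(-6)) = (-31626 + 25066958/4089) + 30*(-6) = -104251756/4089 - 180 = -104987776/4089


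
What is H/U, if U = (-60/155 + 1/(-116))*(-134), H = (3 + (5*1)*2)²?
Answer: 303862/95341 ≈ 3.1871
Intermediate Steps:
H = 169 (H = (3 + 5*2)² = (3 + 10)² = 13² = 169)
U = 95341/1798 (U = (-60*1/155 - 1/116)*(-134) = (-12/31 - 1/116)*(-134) = -1423/3596*(-134) = 95341/1798 ≈ 53.026)
H/U = 169/(95341/1798) = 169*(1798/95341) = 303862/95341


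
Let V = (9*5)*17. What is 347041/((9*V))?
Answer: 347041/6885 ≈ 50.405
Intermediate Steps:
V = 765 (V = 45*17 = 765)
347041/((9*V)) = 347041/((9*765)) = 347041/6885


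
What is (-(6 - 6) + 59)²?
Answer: 3481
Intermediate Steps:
(-(6 - 6) + 59)² = (-1*0 + 59)² = (0 + 59)² = 59² = 3481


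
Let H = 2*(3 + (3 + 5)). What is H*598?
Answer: 13156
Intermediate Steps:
H = 22 (H = 2*(3 + 8) = 2*11 = 22)
H*598 = 22*598 = 13156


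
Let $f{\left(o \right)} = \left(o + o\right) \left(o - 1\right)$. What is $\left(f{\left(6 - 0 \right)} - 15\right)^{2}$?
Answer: $2025$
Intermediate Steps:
$f{\left(o \right)} = 2 o \left(-1 + o\right)$
$\left(f{\left(6 - 0 \right)} - 15\right)^{2} = \left(2 \left(6 - 0\right) \left(-1 + \left(6 - 0\right)\right) - 15\right)^{2} = \left(2 \left(6 + 0\right) \left(-1 + \left(6 + 0\right)\right) - 15\right)^{2} = \left(2 \cdot 6 \left(-1 + 6\right) - 15\right)^{2} = \left(2 \cdot 6 \cdot 5 - 15\right)^{2} = \left(60 - 15\right)^{2} = 45^{2} = 2025$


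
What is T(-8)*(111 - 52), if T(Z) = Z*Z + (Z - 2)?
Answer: 3186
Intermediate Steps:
T(Z) = -2 + Z + Z² (T(Z) = Z² + (-2 + Z) = -2 + Z + Z²)
T(-8)*(111 - 52) = (-2 - 8 + (-8)²)*(111 - 52) = (-2 - 8 + 64)*59 = 54*59 = 3186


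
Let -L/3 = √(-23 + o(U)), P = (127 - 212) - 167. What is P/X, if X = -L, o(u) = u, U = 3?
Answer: 42*I*√5/5 ≈ 18.783*I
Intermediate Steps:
P = -252 (P = -85 - 167 = -252)
L = -6*I*√5 (L = -3*√(-23 + 3) = -6*I*√5 ≈ -13.416*I)
X = 6*I*√5 (X = -(-6)*I*√5 = 6*I*√5 ≈ 13.416*I)
P/X = -252*(-I*√5/30) = -(-42)*I*√5/5 = 42*I*√5/5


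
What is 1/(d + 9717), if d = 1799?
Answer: 1/11516 ≈ 8.6836e-5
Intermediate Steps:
1/(d + 9717) = 1/(1799 + 9717) = 1/11516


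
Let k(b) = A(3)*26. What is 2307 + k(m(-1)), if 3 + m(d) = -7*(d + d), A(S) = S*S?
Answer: 2541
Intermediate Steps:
A(S) = S²
m(d) = -3 - 14*d (m(d) = -3 - 7*(d + d) = -3 - 14*d)
k(b) = 234 (k(b) = 3²*26 = 9*26 = 234)
2307 + k(m(-1)) = 2307 + 234 = 2541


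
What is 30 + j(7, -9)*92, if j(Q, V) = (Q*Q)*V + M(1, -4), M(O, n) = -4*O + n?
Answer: -41278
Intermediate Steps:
M(O, n) = n - 4*O
j(Q, V) = -8 + V*Q**2 (j(Q, V) = (Q*Q)*V + (-4 - 4*1) = Q**2*V + (-4 - 4) = V*Q**2 - 8 = -8 + V*Q**2)
30 + j(7, -9)*92 = 30 + (-8 - 9*7**2)*92 = 30 + (-8 - 9*49)*92 = 30 + (-8 - 441)*92 = 30 - 449*92 = 30 - 41308 = -41278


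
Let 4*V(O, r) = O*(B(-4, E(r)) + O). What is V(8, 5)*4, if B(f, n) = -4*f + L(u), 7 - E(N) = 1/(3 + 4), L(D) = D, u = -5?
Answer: 152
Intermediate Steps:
E(N) = 48/7 (E(N) = 7 - 1/(3 + 4) = 7 - 1/7 = 7 - 1*⅐ = 7 - ⅐ = 48/7)
B(f, n) = -5 - 4*f (B(f, n) = -4*f - 5 = -5 - 4*f)
V(O, r) = O*(11 + O)/4 (V(O, r) = (O*((-5 - 4*(-4)) + O))/4 = (O*((-5 + 16) + O))/4 = (O*(11 + O))/4 = O*(11 + O)/4)
V(8, 5)*4 = ((¼)*8*(11 + 8))*4 = ((¼)*8*19)*4 = 38*4 = 152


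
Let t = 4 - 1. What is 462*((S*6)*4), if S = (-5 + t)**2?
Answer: 44352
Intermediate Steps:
t = 3
S = 4 (S = (-5 + 3)**2 = (-2)**2 = 4)
462*((S*6)*4) = 462*((4*6)*4) = 462*(24*4) = 462*96 = 44352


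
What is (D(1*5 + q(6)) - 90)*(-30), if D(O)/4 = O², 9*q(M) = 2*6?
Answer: -6340/3 ≈ -2113.3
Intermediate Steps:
q(M) = 4/3 (q(M) = (2*6)/9 = (⅑)*12 = 4/3)
D(O) = 4*O²
(D(1*5 + q(6)) - 90)*(-30) = (4*(1*5 + 4/3)² - 90)*(-30) = (4*(5 + 4/3)² - 90)*(-30) = (4*(19/3)² - 90)*(-30) = (4*(361/9) - 90)*(-30) = (1444/9 - 90)*(-30) = (634/9)*(-30) = -6340/3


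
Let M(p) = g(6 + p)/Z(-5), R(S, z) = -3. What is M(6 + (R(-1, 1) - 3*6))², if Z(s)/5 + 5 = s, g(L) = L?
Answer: 81/2500 ≈ 0.032400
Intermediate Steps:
Z(s) = -25 + 5*s
M(p) = -3/25 - p/50 (M(p) = (6 + p)/(-25 + 5*(-5)) = (6 + p)/(-25 - 25) = (6 + p)/(-50) = (6 + p)*(-1/50) = -3/25 - p/50)
M(6 + (R(-1, 1) - 3*6))² = (-3/25 - (6 + (-3 - 3*6))/50)² = (-3/25 - (6 + (-3 - 18))/50)² = (-3/25 - (6 - 21)/50)² = (-3/25 - 1/50*(-15))² = (-3/25 + 3/10)² = (9/50)² = 81/2500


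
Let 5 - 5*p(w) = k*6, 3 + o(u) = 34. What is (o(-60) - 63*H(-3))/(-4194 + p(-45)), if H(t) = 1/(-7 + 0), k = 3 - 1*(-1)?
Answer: -200/20989 ≈ -0.0095288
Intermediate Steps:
o(u) = 31 (o(u) = -3 + 34 = 31)
k = 4 (k = 3 + 1 = 4)
H(t) = -⅐ (H(t) = 1/(-7) = -⅐)
p(w) = -19/5 (p(w) = 1 - 4*6/5 = 1 - ⅕*24 = 1 - 24/5 = -19/5)
(o(-60) - 63*H(-3))/(-4194 + p(-45)) = (31 - 63*(-⅐))/(-4194 - 19/5) = (31 + 9)/(-20989/5) = 40*(-5/20989) = -200/20989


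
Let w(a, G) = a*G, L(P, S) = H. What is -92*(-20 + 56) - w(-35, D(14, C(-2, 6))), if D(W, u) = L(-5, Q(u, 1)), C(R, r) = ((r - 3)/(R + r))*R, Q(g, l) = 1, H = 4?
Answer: -3172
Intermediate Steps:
L(P, S) = 4
C(R, r) = R*(-3 + r)/(R + r) (C(R, r) = ((-3 + r)/(R + r))*R = R*(-3 + r)/(R + r))
D(W, u) = 4
w(a, G) = G*a
-92*(-20 + 56) - w(-35, D(14, C(-2, 6))) = -92*(-20 + 56) - 4*(-35) = -92*36 - 1*(-140) = -3312 + 140 = -3172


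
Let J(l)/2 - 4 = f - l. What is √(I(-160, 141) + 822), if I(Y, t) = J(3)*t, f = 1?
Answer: 3*√154 ≈ 37.229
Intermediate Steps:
J(l) = 10 - 2*l (J(l) = 8 + 2*(1 - l) = 8 + (2 - 2*l) = 10 - 2*l)
I(Y, t) = 4*t (I(Y, t) = (10 - 2*3)*t = (10 - 6)*t = 4*t)
√(I(-160, 141) + 822) = √(4*141 + 822) = √(564 + 822) = √1386 = 3*√154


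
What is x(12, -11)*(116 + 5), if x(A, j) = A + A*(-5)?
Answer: -5808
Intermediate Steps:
x(A, j) = -4*A (x(A, j) = A - 5*A = -4*A)
x(12, -11)*(116 + 5) = (-4*12)*(116 + 5) = -48*121 = -5808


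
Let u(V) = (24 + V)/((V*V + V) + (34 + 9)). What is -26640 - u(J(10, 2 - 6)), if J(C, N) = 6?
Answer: -452886/17 ≈ -26640.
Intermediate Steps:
u(V) = (24 + V)/(43 + V + V**2) (u(V) = (24 + V)/((V**2 + V) + 43) = (24 + V)/((V + V**2) + 43) = (24 + V)/(43 + V + V**2))
-26640 - u(J(10, 2 - 6)) = -26640 - (24 + 6)/(43 + 6 + 6**2) = -26640 - 30/(43 + 6 + 36) = -26640 - 30/85 = -26640 - 1*6/17 = -26640 - 6/17 = -452886/17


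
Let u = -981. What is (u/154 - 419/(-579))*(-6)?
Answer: 503473/14861 ≈ 33.879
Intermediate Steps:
(u/154 - 419/(-579))*(-6) = (-981/154 - 419/(-579))*(-6) = (-981*1/154 - 419*(-1/579))*(-6) = (-981/154 + 419/579)*(-6) = -503473/89166*(-6) = 503473/14861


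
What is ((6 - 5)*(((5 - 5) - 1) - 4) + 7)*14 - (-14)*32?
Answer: 476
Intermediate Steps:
((6 - 5)*(((5 - 5) - 1) - 4) + 7)*14 - (-14)*32 = (1*((0 - 1) - 4) + 7)*14 - 1*(-448) = (1*(-1 - 4) + 7)*14 + 448 = (1*(-5) + 7)*14 + 448 = (-5 + 7)*14 + 448 = 2*14 + 448 = 28 + 448 = 476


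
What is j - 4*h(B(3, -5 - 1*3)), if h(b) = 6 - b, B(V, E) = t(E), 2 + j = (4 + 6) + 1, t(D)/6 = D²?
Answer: 1521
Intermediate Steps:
t(D) = 6*D²
j = 9 (j = -2 + ((4 + 6) + 1) = -2 + (10 + 1) = -2 + 11 = 9)
B(V, E) = 6*E²
j - 4*h(B(3, -5 - 1*3)) = 9 - 4*(6 - 6*(-5 - 1*3)²) = 9 - 4*(6 - 6*(-5 - 3)²) = 9 - 4*(6 - 6*(-8)²) = 9 - 4*(6 - 6*64) = 9 - 4*(6 - 1*384) = 9 - 4*(6 - 384) = 9 - 4*(-378) = 9 + 1512 = 1521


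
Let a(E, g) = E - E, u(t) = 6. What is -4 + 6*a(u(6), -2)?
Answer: -4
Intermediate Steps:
a(E, g) = 0
-4 + 6*a(u(6), -2) = -4 + 6*0 = -4 + 0 = -4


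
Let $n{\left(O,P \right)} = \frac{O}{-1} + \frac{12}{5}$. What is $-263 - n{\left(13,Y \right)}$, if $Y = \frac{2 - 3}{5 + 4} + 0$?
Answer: $- \frac{1262}{5} \approx -252.4$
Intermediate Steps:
$Y = - \frac{1}{9}$ ($Y = - \frac{1}{9} + 0 = - \frac{1}{9} \approx -0.11111$)
$n{\left(O,P \right)} = \frac{12}{5} - O$ ($n{\left(O,P \right)} = O \left(-1\right) + 12 \cdot \frac{1}{5} = - O + \frac{12}{5} = \frac{12}{5} - O$)
$-263 - n{\left(13,Y \right)} = -263 - \left(\frac{12}{5} - 13\right) = -263 - - \frac{53}{5} = -263 + \frac{53}{5} = - \frac{1262}{5}$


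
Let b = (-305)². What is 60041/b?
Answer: 60041/93025 ≈ 0.64543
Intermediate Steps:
b = 93025
60041/b = 60041/93025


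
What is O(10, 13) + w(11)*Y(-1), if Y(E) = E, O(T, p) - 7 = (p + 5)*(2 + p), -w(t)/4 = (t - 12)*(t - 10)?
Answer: 273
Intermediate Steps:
w(t) = -4*(-12 + t)*(-10 + t) (w(t) = -4*(t - 12)*(t - 10) = -4*(-12 + t)*(-10 + t))
O(T, p) = 7 + (2 + p)*(5 + p) (O(T, p) = 7 + (p + 5)*(2 + p) = 7 + (5 + p)*(2 + p) = 7 + (2 + p)*(5 + p))
O(10, 13) + w(11)*Y(-1) = (17 + 13² + 7*13) + (-480 - 4*11² + 88*11)*(-1) = (17 + 169 + 91) + (-480 - 4*121 + 968)*(-1) = 277 + (-480 - 484 + 968)*(-1) = 277 + 4*(-1) = 277 - 4 = 273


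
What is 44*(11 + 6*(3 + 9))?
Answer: 3652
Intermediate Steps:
44*(11 + 6*(3 + 9)) = 44*(11 + 6*12) = 44*(11 + 72) = 44*83 = 3652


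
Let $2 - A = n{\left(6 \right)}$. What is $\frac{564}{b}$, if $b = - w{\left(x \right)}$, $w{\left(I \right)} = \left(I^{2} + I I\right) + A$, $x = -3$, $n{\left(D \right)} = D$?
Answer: $- \frac{282}{7} \approx -40.286$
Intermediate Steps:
$A = -4$ ($A = 2 - 6 = -4$)
$w{\left(I \right)} = -4 + 2 I^{2}$ ($w{\left(I \right)} = \left(I^{2} + I I\right) - 4 = \left(I^{2} + I^{2}\right) - 4 = 2 I^{2} - 4 = -4 + 2 I^{2}$)
$b = -14$ ($b = - (-4 + 2 \left(-3\right)^{2}) = - (-4 + 2 \cdot 9) = - (-4 + 18) = \left(-1\right) 14 = -14$)
$\frac{564}{b} = \frac{564}{-14} = 564 \left(- \frac{1}{14}\right) = - \frac{282}{7}$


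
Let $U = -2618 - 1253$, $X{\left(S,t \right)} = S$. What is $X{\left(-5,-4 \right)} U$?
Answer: $19355$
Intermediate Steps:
$U = -3871$
$X{\left(-5,-4 \right)} U = \left(-5\right) \left(-3871\right) = 19355$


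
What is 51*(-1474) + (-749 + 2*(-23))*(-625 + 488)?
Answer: 33741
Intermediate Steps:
51*(-1474) + (-749 + 2*(-23))*(-625 + 488) = -75174 + (-749 - 46)*(-137) = -75174 - 795*(-137) = -75174 + 108915 = 33741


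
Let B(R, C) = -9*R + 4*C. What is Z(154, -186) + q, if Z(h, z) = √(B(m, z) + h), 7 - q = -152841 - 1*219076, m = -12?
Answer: 371924 + I*√482 ≈ 3.7192e+5 + 21.954*I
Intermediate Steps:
q = 371924 (q = 7 - (-152841 - 1*219076) = 7 - (-152841 - 219076) = 7 - 1*(-371917) = 7 + 371917 = 371924)
Z(h, z) = √(108 + h + 4*z) (Z(h, z) = √((-9*(-12) + 4*z) + h) = √((108 + 4*z) + h) = √(108 + h + 4*z))
Z(154, -186) + q = √(108 + 154 + 4*(-186)) + 371924 = √(108 + 154 - 744) + 371924 = √(-482) + 371924 = I*√482 + 371924 = 371924 + I*√482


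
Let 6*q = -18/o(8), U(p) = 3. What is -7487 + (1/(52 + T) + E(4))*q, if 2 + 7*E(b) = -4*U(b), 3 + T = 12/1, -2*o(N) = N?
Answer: -1827191/244 ≈ -7488.5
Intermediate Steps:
o(N) = -N/2
T = 9 (T = -3 + 12/1 = -3 + 12*1 = -3 + 12 = 9)
E(b) = -2 (E(b) = -2/7 + (-4*3)/7 = -2/7 + (⅐)*(-12) = -2/7 - 12/7 = -2)
q = ¾ (q = (-18/((-½*8)))/6 = (-18/(-4))/6 = (-18*(-¼))/6 = (⅙)*(9/2) = ¾ ≈ 0.75000)
-7487 + (1/(52 + T) + E(4))*q = -7487 + (1/(52 + 9) - 2)*(¾) = -7487 + (1/61 - 2)*(¾) = -7487 - 121/61*¾ = -7487 - 363/244 = -1827191/244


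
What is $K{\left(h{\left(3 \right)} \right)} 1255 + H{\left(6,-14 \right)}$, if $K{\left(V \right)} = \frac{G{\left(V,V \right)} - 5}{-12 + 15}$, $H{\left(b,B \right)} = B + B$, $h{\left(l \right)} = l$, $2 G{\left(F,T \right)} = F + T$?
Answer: $- \frac{2594}{3} \approx -864.67$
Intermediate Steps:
$G{\left(F,T \right)} = \frac{F}{2} + \frac{T}{2}$ ($G{\left(F,T \right)} = \frac{F + T}{2} = \frac{F}{2} + \frac{T}{2}$)
$H{\left(b,B \right)} = 2 B$
$K{\left(V \right)} = - \frac{5}{3} + \frac{V}{3}$ ($K{\left(V \right)} = \frac{\left(\frac{V}{2} + \frac{V}{2}\right) - 5}{-12 + 15} = \frac{V - 5}{3} = \left(-5 + V\right) \frac{1}{3} = - \frac{5}{3} + \frac{V}{3}$)
$K{\left(h{\left(3 \right)} \right)} 1255 + H{\left(6,-14 \right)} = \left(- \frac{5}{3} + \frac{1}{3} \cdot 3\right) 1255 + 2 \left(-14\right) = \left(- \frac{5}{3} + 1\right) 1255 - 28 = \left(- \frac{2}{3}\right) 1255 - 28 = - \frac{2510}{3} - 28 = - \frac{2594}{3}$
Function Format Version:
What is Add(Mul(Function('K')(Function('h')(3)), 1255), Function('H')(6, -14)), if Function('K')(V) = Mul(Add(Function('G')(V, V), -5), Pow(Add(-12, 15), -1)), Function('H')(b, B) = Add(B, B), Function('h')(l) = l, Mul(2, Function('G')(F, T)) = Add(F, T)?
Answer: Rational(-2594, 3) ≈ -864.67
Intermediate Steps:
Function('G')(F, T) = Add(Mul(Rational(1, 2), F), Mul(Rational(1, 2), T)) (Function('G')(F, T) = Mul(Rational(1, 2), Add(F, T)) = Add(Mul(Rational(1, 2), F), Mul(Rational(1, 2), T)))
Function('H')(b, B) = Mul(2, B)
Function('K')(V) = Add(Rational(-5, 3), Mul(Rational(1, 3), V)) (Function('K')(V) = Mul(Add(Add(Mul(Rational(1, 2), V), Mul(Rational(1, 2), V)), -5), Pow(Add(-12, 15), -1)) = Mul(Add(V, -5), Pow(3, -1)) = Mul(Add(-5, V), Rational(1, 3)) = Add(Rational(-5, 3), Mul(Rational(1, 3), V)))
Add(Mul(Function('K')(Function('h')(3)), 1255), Function('H')(6, -14)) = Add(Mul(Add(Rational(-5, 3), Mul(Rational(1, 3), 3)), 1255), Mul(2, -14)) = Add(Mul(Add(Rational(-5, 3), 1), 1255), -28) = Add(Mul(Rational(-2, 3), 1255), -28) = Add(Rational(-2510, 3), -28) = Rational(-2594, 3)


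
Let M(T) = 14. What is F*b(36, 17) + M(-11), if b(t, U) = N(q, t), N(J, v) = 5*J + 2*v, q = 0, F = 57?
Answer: 4118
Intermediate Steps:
N(J, v) = 2*v + 5*J
b(t, U) = 2*t (b(t, U) = 2*t + 5*0 = 2*t + 0 = 2*t)
F*b(36, 17) + M(-11) = 57*(2*36) + 14 = 57*72 + 14 = 4104 + 14 = 4118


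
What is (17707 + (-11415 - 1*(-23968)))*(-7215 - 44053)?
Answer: -1551369680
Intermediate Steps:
(17707 + (-11415 - 1*(-23968)))*(-7215 - 44053) = (17707 + (-11415 + 23968))*(-51268) = (17707 + 12553)*(-51268) = 30260*(-51268) = -1551369680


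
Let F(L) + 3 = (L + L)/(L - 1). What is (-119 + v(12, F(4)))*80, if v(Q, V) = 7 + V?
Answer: -26960/3 ≈ -8986.7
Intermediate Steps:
F(L) = -3 + 2*L/(-1 + L) (F(L) = -3 + (L + L)/(L - 1) = -3 + (2*L)/(-1 + L) = -3 + 2*L/(-1 + L))
(-119 + v(12, F(4)))*80 = (-119 + (7 + (3 - 1*4)/(-1 + 4)))*80 = (-119 + (7 + (3 - 4)/3))*80 = (-119 + (7 + (⅓)*(-1)))*80 = (-119 + (7 - ⅓))*80 = (-119 + 20/3)*80 = -337/3*80 = -26960/3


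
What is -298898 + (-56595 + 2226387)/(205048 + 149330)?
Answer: -17653450942/59063 ≈ -2.9889e+5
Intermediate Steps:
-298898 + (-56595 + 2226387)/(205048 + 149330) = -298898 + 2169792/354378 = -298898 + 2169792*(1/354378) = -298898 + 361632/59063 = -17653450942/59063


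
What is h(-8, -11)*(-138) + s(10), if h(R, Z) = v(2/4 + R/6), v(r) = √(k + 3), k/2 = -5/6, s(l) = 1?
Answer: 1 - 92*√3 ≈ -158.35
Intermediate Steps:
k = -5/3 (k = 2*(-5/6) = 2*(-5*⅙) = 2*(-⅚) = -5/3 ≈ -1.6667)
v(r) = 2*√3/3 (v(r) = √(-5/3 + 3) = √(4/3) = 2*√3/3)
h(R, Z) = 2*√3/3
h(-8, -11)*(-138) + s(10) = (2*√3/3)*(-138) + 1 = -92*√3 + 1 = 1 - 92*√3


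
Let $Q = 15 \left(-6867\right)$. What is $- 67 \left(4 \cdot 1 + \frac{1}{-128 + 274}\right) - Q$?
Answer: $\frac{14999535}{146} \approx 1.0274 \cdot 10^{5}$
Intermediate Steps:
$Q = -103005$
$- 67 \left(4 \cdot 1 + \frac{1}{-128 + 274}\right) - Q = - 67 \left(4 \cdot 1 + \frac{1}{-128 + 274}\right) - -103005 = - 67 \left(4 + \frac{1}{146}\right) + 103005 = \left(-67\right) \frac{585}{146} + 103005 = - \frac{39195}{146} + 103005 = \frac{14999535}{146}$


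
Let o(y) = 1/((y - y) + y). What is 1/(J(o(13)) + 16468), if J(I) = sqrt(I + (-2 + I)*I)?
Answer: 695773/11457989767 - 13*I*sqrt(3)/22915979534 ≈ 6.0724e-5 - 9.8257e-10*I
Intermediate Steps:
o(y) = 1/y (o(y) = 1/(0 + y) = 1/y)
J(I) = sqrt(I + I*(-2 + I))
1/(J(o(13)) + 16468) = 1/(sqrt((-1 + 1/13)/13) + 16468) = 1/(sqrt((1/13)*(-12/13)) + 16468) = 1/(sqrt(-12/169) + 16468) = 1/(2*I*sqrt(3)/13 + 16468) = 1/(16468 + 2*I*sqrt(3)/13)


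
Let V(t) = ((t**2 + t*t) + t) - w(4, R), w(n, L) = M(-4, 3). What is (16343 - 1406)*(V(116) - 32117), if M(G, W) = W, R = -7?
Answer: -76059204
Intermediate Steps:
w(n, L) = 3
V(t) = -3 + t + 2*t**2 (V(t) = ((t**2 + t*t) + t) - 1*3 = ((t**2 + t**2) + t) - 3 = (2*t**2 + t) - 3 = (t + 2*t**2) - 3 = -3 + t + 2*t**2)
(16343 - 1406)*(V(116) - 32117) = (16343 - 1406)*((-3 + 116 + 2*116**2) - 32117) = 14937*((-3 + 116 + 2*13456) - 32117) = 14937*((-3 + 116 + 26912) - 32117) = 14937*(27025 - 32117) = 14937*(-5092) = -76059204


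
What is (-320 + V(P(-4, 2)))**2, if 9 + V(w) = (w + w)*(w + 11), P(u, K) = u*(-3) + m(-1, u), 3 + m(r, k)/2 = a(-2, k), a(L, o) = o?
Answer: 133225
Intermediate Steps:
m(r, k) = -6 + 2*k
P(u, K) = -6 - u (P(u, K) = u*(-3) + (-6 + 2*u) = -3*u + (-6 + 2*u) = -6 - u)
V(w) = -9 + 2*w*(11 + w) (V(w) = -9 + (w + w)*(w + 11) = -9 + (2*w)*(11 + w) = -9 + 2*w*(11 + w))
(-320 + V(P(-4, 2)))**2 = (-320 + (-9 + 2*(-6 - 1*(-4))**2 + 22*(-6 - 1*(-4))))**2 = (-320 + (-9 + 2*(-6 + 4)**2 + 22*(-6 + 4)))**2 = (-320 + (-9 + 2*(-2)**2 + 22*(-2)))**2 = (-320 + (-9 + 2*4 - 44))**2 = (-320 + (-9 + 8 - 44))**2 = (-320 - 45)**2 = (-365)**2 = 133225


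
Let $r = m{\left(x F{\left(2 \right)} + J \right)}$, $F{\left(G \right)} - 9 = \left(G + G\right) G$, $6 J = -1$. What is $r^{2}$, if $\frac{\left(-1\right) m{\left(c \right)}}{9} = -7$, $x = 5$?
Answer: $3969$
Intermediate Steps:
$J = - \frac{1}{6}$ ($J = \frac{1}{6} \left(-1\right) = - \frac{1}{6} \approx -0.16667$)
$F{\left(G \right)} = 9 + 2 G^{2}$ ($F{\left(G \right)} = 9 + \left(G + G\right) G = 9 + 2 G G = 9 + 2 G^{2}$)
$m{\left(c \right)} = 63$ ($m{\left(c \right)} = \left(-9\right) \left(-7\right) = 63$)
$r = 63$
$r^{2} = 63^{2} = 3969$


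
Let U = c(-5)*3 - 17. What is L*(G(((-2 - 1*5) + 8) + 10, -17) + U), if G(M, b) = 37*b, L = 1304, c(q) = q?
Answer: -861944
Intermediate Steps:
U = -32 (U = -5*3 - 17 = -15 - 17 = -32)
L*(G(((-2 - 1*5) + 8) + 10, -17) + U) = 1304*(37*(-17) - 32) = 1304*(-629 - 32) = 1304*(-661) = -861944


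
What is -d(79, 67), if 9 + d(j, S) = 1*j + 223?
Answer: -293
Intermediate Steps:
d(j, S) = 214 + j (d(j, S) = -9 + (1*j + 223) = -9 + (j + 223) = -9 + (223 + j) = 214 + j)
-d(79, 67) = -(214 + 79) = -1*293 = -293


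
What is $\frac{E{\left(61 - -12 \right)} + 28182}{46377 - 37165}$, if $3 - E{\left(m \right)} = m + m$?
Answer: $\frac{28039}{9212} \approx 3.0437$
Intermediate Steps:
$E{\left(m \right)} = 3 - 2 m$ ($E{\left(m \right)} = 3 - \left(m + m\right) = 3 - 2 m$)
$\frac{E{\left(61 - -12 \right)} + 28182}{46377 - 37165} = \frac{\left(3 - 2 \left(61 - -12\right)\right) + 28182}{46377 - 37165} = \frac{\left(3 - 2 \left(61 + 12\right)\right) + 28182}{9212} = \left(\left(3 - 146\right) + 28182\right) \frac{1}{9212} = \left(-143 + 28182\right) \frac{1}{9212} = 28039 \cdot \frac{1}{9212} = \frac{28039}{9212}$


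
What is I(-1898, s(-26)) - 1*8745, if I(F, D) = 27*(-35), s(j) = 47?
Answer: -9690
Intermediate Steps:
I(F, D) = -945
I(-1898, s(-26)) - 1*8745 = -945 - 1*8745 = -945 - 8745 = -9690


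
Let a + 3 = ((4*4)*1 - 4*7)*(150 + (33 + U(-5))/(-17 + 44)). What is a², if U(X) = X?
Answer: 266962921/81 ≈ 3.2958e+6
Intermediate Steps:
a = -16339/9 (a = -3 + ((4*4)*1 - 4*7)*(150 + (33 - 5)/(-17 + 44)) = -3 + (16*1 - 28)*(150 + 28/27) = -3 + (16 - 28)*(150 + 28*(1/27)) = -3 - 12*(150 + 28/27) = -3 - 12*4078/27 = -3 - 16312/9 = -16339/9 ≈ -1815.4)
a² = (-16339/9)² = 266962921/81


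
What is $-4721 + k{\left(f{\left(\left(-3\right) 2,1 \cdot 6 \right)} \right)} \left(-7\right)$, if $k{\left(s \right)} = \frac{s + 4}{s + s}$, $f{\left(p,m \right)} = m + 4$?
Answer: $- \frac{47259}{10} \approx -4725.9$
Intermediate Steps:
$f{\left(p,m \right)} = 4 + m$
$k{\left(s \right)} = \frac{4 + s}{2 s}$
$-4721 + k{\left(f{\left(\left(-3\right) 2,1 \cdot 6 \right)} \right)} \left(-7\right) = -4721 + \frac{4 + \left(4 + 1 \cdot 6\right)}{2 \left(4 + 1 \cdot 6\right)} \left(-7\right) = -4721 + \frac{4 + \left(4 + 6\right)}{2 \left(4 + 6\right)} \left(-7\right) = -4721 + \frac{4 + 10}{2 \cdot 10} \left(-7\right) = -4721 + \frac{1}{2} \cdot \frac{1}{10} \cdot 14 \left(-7\right) = -4721 + \frac{7}{10} \left(-7\right) = -4721 - \frac{49}{10} = - \frac{47259}{10}$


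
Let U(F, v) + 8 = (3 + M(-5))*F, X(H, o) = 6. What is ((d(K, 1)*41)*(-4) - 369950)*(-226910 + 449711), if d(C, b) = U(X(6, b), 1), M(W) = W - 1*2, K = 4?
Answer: -81255970302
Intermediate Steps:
M(W) = -2 + W (M(W) = W - 2 = -2 + W)
U(F, v) = -8 - 4*F (U(F, v) = -8 + (3 + (-2 - 5))*F = -8 + (3 - 7)*F = -8 - 4*F)
d(C, b) = -32 (d(C, b) = -8 - 4*6 = -8 - 24 = -32)
((d(K, 1)*41)*(-4) - 369950)*(-226910 + 449711) = (-32*41*(-4) - 369950)*(-226910 + 449711) = (-1312*(-4) - 369950)*222801 = (5248 - 369950)*222801 = -364702*222801 = -81255970302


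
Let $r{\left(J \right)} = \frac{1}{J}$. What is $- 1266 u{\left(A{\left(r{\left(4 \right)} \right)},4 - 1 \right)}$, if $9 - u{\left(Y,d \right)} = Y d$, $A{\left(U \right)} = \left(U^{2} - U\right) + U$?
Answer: $- \frac{89253}{8} \approx -11157.0$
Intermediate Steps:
$A{\left(U \right)} = U^{2}$
$u{\left(Y,d \right)} = 9 - Y d$
$- 1266 u{\left(A{\left(r{\left(4 \right)} \right)},4 - 1 \right)} = - 1266 \left(9 - \left(\frac{1}{4}\right)^{2} \left(4 - 1\right)\right) = - 1266 \left(9 - \frac{4 - 1}{16}\right) = - 1266 \left(9 - \frac{1}{16} \cdot 3\right) = - 1266 \left(9 - \frac{3}{16}\right) = \left(-1266\right) \frac{141}{16} = - \frac{89253}{8}$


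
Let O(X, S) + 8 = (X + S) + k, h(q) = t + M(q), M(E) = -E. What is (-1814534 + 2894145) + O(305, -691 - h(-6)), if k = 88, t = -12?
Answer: 1079311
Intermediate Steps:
h(q) = -12 - q
O(X, S) = 80 + S + X (O(X, S) = -8 + ((X + S) + 88) = -8 + ((S + X) + 88) = -8 + (88 + S + X) = 80 + S + X)
(-1814534 + 2894145) + O(305, -691 - h(-6)) = (-1814534 + 2894145) + (80 + (-691 - (-12 - 1*(-6))) + 305) = 1079611 + (80 + (-691 - (-12 + 6)) + 305) = 1079611 + (80 + (-691 - 1*(-6)) + 305) = 1079611 + (80 + (-691 + 6) + 305) = 1079611 + (80 - 685 + 305) = 1079611 - 300 = 1079311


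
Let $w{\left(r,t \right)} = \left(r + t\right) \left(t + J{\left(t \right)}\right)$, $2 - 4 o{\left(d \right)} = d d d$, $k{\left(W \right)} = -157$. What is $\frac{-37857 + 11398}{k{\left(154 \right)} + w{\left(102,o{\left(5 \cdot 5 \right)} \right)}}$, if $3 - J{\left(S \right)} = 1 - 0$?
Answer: $- \frac{423344}{237579713} \approx -0.0017819$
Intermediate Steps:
$o{\left(d \right)} = \frac{1}{2} - \frac{d^{3}}{4}$ ($o{\left(d \right)} = \frac{1}{2} - \frac{d d d}{4} = \frac{1}{2} - \frac{d^{2} d}{4} = \frac{1}{2} - \frac{d^{3}}{4}$)
$J{\left(S \right)} = 2$ ($J{\left(S \right)} = 3 - \left(1 - 0\right) = 3 - \left(1 + 0\right) = 3 - 1 = 2$)
$w{\left(r,t \right)} = \left(2 + t\right) \left(r + t\right)$ ($w{\left(r,t \right)} = \left(r + t\right) \left(t + 2\right) = \left(r + t\right) \left(2 + t\right) = \left(2 + t\right) \left(r + t\right)$)
$\frac{-37857 + 11398}{k{\left(154 \right)} + w{\left(102,o{\left(5 \cdot 5 \right)} \right)}} = \frac{-37857 + 11398}{-157 + \left(\left(\frac{1}{2} - \frac{\left(5 \cdot 5\right)^{3}}{4}\right)^{2} + 2 \cdot 102 + 2 \left(\frac{1}{2} - \frac{\left(5 \cdot 5\right)^{3}}{4}\right) + 102 \left(\frac{1}{2} - \frac{\left(5 \cdot 5\right)^{3}}{4}\right)\right)} = - \frac{26459}{-157 + \left(\left(\frac{1}{2} - \frac{25^{3}}{4}\right)^{2} + 204 + 2 \left(\frac{1}{2} - \frac{25^{3}}{4}\right) + 102 \left(\frac{1}{2} - \frac{25^{3}}{4}\right)\right)} = - \frac{26459}{-157 + \left(\left(\frac{1}{2} - \frac{15625}{4}\right)^{2} + 204 + 2 \left(\frac{1}{2} - \frac{15625}{4}\right) + 102 \left(\frac{1}{2} - \frac{15625}{4}\right)\right)} = - \frac{26459}{-157 + \left(\left(- \frac{15623}{4}\right)^{2} + 204 + 2 \left(- \frac{15623}{4}\right) + 102 \left(- \frac{15623}{4}\right)\right)} = - \frac{26459}{-157 + \left(\frac{244078129}{16} + 204 - \frac{15623}{2} - \frac{796773}{2}\right)} = - \frac{26459}{-157 + \frac{237582225}{16}} = - \frac{26459}{\frac{237579713}{16}} = \left(-26459\right) \frac{16}{237579713} = - \frac{423344}{237579713}$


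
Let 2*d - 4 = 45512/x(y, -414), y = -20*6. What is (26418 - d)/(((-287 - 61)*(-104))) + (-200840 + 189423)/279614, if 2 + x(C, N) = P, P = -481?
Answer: 421795028383/610982314488 ≈ 0.69036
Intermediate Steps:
y = -120
x(C, N) = -483 (x(C, N) = -2 - 481 = -483)
d = -21790/483 (d = 2 + (45512/(-483))/2 = 2 + (45512*(-1/483))/2 = 2 + (½)*(-45512/483) = 2 - 22756/483 = -21790/483 ≈ -45.114)
(26418 - d)/(((-287 - 61)*(-104))) + (-200840 + 189423)/279614 = (26418 - 1*(-21790/483))/(((-287 - 61)*(-104))) + (-200840 + 189423)/279614 = (26418 + 21790/483)/((-348*(-104))) - 11417*1/279614 = (12781684/483)/36192 - 11417/279614 = (12781684/483)*(1/36192) - 11417/279614 = 3195421/4370184 - 11417/279614 = 421795028383/610982314488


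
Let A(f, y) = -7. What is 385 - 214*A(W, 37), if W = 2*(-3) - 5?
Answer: 1883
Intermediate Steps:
W = -11 (W = -6 - 5 = -11)
385 - 214*A(W, 37) = 385 - 214*(-7) = 385 + 1498 = 1883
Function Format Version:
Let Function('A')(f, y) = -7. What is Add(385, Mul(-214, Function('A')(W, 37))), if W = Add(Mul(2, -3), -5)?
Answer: 1883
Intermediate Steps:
W = -11 (W = Add(-6, -5) = -11)
Add(385, Mul(-214, Function('A')(W, 37))) = Add(385, Mul(-214, -7)) = Add(385, 1498) = 1883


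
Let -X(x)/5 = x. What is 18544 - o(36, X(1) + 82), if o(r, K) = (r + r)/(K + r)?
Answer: 2095400/113 ≈ 18543.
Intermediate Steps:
X(x) = -5*x
o(r, K) = 2*r/(K + r) (o(r, K) = (2*r)/(K + r) = 2*r/(K + r))
18544 - o(36, X(1) + 82) = 18544 - 2*36/((-5*1 + 82) + 36) = 18544 - 2*36/((-5 + 82) + 36) = 18544 - 2*36/(77 + 36) = 18544 - 2*36/113 = 18544 - 1*72/113 = 18544 - 72/113 = 2095400/113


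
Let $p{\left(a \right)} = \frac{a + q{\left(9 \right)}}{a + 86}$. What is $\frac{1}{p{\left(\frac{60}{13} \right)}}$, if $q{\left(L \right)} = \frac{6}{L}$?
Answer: $\frac{1767}{103} \approx 17.155$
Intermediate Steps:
$p{\left(a \right)} = \frac{\frac{2}{3} + a}{86 + a}$ ($p{\left(a \right)} = \frac{a + \frac{6}{9}}{a + 86} = \frac{a + 6 \cdot \frac{1}{9}}{86 + a} = \frac{a + \frac{2}{3}}{86 + a} = \frac{\frac{2}{3} + a}{86 + a}$)
$\frac{1}{p{\left(\frac{60}{13} \right)}} = \frac{1}{\frac{1}{86 + \frac{60}{13}} \left(\frac{2}{3} + \frac{60}{13}\right)} = \frac{1}{\frac{1}{\frac{1178}{13}} \cdot \frac{206}{39}} = \frac{1}{\frac{13}{1178} \cdot \frac{206}{39}} = \frac{1}{\frac{103}{1767}} = \frac{1767}{103}$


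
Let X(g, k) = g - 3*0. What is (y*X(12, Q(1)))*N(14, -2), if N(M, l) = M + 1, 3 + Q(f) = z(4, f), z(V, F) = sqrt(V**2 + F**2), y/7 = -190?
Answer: -239400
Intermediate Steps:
y = -1330 (y = 7*(-190) = -1330)
z(V, F) = sqrt(F**2 + V**2)
Q(f) = -3 + sqrt(16 + f**2) (Q(f) = -3 + sqrt(f**2 + 4**2) = -3 + sqrt(f**2 + 16) = -3 + sqrt(16 + f**2))
X(g, k) = g (X(g, k) = g + 0 = g)
N(M, l) = 1 + M
(y*X(12, Q(1)))*N(14, -2) = (-1330*12)*(1 + 14) = -15960*15 = -239400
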